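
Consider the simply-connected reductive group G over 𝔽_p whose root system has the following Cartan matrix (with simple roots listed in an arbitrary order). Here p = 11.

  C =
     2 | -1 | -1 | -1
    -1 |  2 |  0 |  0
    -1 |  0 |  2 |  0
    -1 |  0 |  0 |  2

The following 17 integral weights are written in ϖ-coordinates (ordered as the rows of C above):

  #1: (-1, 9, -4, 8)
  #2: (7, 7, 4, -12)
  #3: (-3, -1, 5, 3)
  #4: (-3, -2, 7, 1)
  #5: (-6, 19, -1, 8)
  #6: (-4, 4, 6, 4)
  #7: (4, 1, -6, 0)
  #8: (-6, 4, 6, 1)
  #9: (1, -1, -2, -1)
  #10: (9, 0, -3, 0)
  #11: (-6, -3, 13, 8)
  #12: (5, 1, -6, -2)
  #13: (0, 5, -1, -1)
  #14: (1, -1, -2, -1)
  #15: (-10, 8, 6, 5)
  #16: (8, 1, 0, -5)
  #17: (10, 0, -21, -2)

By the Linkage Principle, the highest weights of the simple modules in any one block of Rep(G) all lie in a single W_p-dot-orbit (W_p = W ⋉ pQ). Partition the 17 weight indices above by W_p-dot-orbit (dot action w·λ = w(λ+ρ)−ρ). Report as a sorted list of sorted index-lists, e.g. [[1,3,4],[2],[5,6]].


D_4 Cartan matrix, 4 simple roots permuted; ρ=(1,1,1,1).

Ā_11 reps of the 17 weights (D_4, coords as presented):

    λ_1 → (0, 2, 5, 1)
    λ_2 → (0, 2, 5, 1)
    λ_3 → (0, 2, 4, 2)
    λ_4 → (0, 2, 5, 1)
    λ_5 → (2, 0, 2, 3)
    λ_6 → (0, 2, 4, 2)
    λ_7 → (0, 2, 5, 1)
    λ_8 → (2, 0, 2, 3)
    λ_9 → (1, 0, 1, 0)
    λ_10 → (1, 0, 1, 0)
    λ_11 → (2, 0, 2, 3)
    λ_12 → (0, 2, 5, 1)
    λ_13 → (1, 6, 0, 0)
    λ_14 → (1, 0, 1, 0)
    λ_15 → (2, 0, 2, 3)
    λ_16 → (1, 1, 0, 3)
    λ_17 → (1, 0, 1, 0)

6 distinct reps among the 17 weights ⇒ 6 W_11-linkage classes:

[[1, 2, 4, 7, 12], [3, 6], [5, 8, 11, 15], [9, 10, 14, 17], [13], [16]]


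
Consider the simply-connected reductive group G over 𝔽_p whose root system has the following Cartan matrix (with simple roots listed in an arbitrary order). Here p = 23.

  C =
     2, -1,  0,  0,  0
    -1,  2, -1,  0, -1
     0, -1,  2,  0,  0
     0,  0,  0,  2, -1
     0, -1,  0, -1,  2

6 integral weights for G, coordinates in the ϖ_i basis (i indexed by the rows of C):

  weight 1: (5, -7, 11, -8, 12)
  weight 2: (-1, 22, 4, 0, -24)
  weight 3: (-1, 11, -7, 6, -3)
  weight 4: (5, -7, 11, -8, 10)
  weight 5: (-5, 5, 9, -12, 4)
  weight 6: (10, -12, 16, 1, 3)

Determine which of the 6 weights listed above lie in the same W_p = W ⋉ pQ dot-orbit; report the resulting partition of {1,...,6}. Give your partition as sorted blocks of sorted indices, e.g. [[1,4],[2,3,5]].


Dynkin diagram of C (from the 8 off-diagonal −1 entries): D_5.

W_23-reps of the 6 weights in Ā_23 (same 5-coord order as C):

  1: (0, 4, 6, 5, 2)
  2: (5, 0, 0, 17, 0)
  3: (0, 4, 6, 5, 2)
  4: (0, 4, 6, 5, 2)
  5: (0, 4, 6, 5, 2)
  6: (0, 4, 6, 5, 2)

Grouping the 6 weights by Ā_23-representative: 2 linkage classes.

[[1, 3, 4, 5, 6], [2]]


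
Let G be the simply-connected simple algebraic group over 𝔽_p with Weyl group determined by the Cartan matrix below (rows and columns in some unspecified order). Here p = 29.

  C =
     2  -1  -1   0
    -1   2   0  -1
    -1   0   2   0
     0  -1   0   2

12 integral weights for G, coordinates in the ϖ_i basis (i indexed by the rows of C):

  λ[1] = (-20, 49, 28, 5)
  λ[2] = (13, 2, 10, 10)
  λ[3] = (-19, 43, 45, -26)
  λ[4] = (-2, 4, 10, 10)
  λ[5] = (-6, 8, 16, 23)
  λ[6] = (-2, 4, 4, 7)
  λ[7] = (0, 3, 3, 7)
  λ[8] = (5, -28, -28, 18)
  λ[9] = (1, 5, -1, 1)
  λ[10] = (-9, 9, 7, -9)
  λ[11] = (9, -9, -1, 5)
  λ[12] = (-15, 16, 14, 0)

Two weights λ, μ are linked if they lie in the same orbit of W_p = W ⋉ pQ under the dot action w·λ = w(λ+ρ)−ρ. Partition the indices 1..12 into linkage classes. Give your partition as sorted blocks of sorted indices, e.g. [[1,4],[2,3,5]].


A_4 Cartan matrix, 4 simple roots permuted; ρ=(1,1,1,1).

Folding the 12 weights λ_j+ρ into Ā_29 (reps in the given 4-coord order):

  1: (2, 6, 0, 2)
  2: (14, 3, 1, 1)
  3: (14, 3, 1, 1)
  4: (1, 4, 10, 11)
  5: (1, 4, 4, 8)
  6: (1, 4, 4, 8)
  7: (1, 4, 4, 8)
  8: (2, 6, 0, 2)
  9: (2, 6, 0, 2)
  10: (2, 6, 0, 2)
  11: (2, 6, 0, 2)
  12: (14, 3, 1, 1)

Linkage partition of the 12 weights (4 classes, p=29):

[[1, 8, 9, 10, 11], [2, 3, 12], [4], [5, 6, 7]]


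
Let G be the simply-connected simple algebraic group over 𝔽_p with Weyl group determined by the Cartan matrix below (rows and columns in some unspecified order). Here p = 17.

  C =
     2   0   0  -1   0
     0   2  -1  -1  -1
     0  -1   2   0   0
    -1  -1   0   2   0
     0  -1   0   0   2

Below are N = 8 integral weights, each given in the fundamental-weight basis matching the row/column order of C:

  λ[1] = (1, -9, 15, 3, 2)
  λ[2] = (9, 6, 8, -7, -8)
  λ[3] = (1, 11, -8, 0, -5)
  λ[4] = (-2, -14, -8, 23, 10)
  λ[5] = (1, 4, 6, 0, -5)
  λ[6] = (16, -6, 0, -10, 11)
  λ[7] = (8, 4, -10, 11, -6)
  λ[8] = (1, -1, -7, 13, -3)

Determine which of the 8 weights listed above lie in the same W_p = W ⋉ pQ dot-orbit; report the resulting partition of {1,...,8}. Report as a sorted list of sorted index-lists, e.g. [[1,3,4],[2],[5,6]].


Type D_5, rank 5, |W|=1920; reorder rows/cols to standard.

W_17-reps of the 8 weights in Ā_17 (same 5-coord order as C):

  λ_1 → (2, 1, 7, 1, 4);  λ_2 → (1, 3, 3, 3, 1);  λ_3 → (2, 1, 7, 1, 4);  λ_4 → (2, 1, 6, 1, 2);  λ_5 → (2, 1, 7, 1, 4);  λ_6 → (2, 1, 7, 1, 4);  λ_7 → (0, 0, 4, 5, 0);  λ_8 → (2, 0, 2, 1, 6)

The 8 indices split into 5 linkage classes (same alcove rep ⇔ same W_17-dot-orbit):

[[1, 3, 5, 6], [2], [4], [7], [8]]


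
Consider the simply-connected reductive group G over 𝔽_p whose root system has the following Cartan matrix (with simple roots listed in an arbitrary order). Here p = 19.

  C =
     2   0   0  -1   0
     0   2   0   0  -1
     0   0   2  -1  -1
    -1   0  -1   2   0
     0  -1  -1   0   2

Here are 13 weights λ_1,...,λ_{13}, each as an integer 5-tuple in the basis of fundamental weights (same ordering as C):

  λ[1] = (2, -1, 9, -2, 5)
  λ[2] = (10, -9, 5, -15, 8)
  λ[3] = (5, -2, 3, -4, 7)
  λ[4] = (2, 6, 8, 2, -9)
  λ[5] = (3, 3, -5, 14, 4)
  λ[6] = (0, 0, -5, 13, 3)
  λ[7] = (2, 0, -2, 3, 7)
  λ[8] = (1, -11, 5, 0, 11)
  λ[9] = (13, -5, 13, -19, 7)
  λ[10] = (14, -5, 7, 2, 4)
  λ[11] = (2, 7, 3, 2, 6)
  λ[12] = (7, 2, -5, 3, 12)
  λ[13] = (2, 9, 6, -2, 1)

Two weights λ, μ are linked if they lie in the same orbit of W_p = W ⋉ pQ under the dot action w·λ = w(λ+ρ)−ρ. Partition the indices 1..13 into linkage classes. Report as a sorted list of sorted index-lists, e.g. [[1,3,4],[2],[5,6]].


Root system A_5: the 5×5 matrix C matches after relabeling.

Ā_19 reps of the 13 weights (A_5, coords as presented):

  λ_1 → (2, 0, 9, 1, 6);  λ_2 → (3, 1, 1, 3, 7);  λ_3 → (3, 1, 1, 3, 7);  λ_4 → (3, 1, 1, 3, 7);  λ_5 → (1, 1, 4, 10, 0);  λ_6 → (1, 1, 4, 10, 0);  λ_7 → (3, 1, 1, 3, 7);  λ_8 → (0, 8, 6, 1, 2);  λ_9 → (1, 1, 4, 10, 0);  λ_10 → (3, 1, 1, 3, 7);  λ_11 → (3, 2, 4, 0, 7);  λ_12 → (3, 2, 4, 0, 7);  λ_13 → (0, 8, 6, 1, 2)

5 distinct reps among the 13 weights ⇒ 5 W_19-linkage classes:

[[1], [2, 3, 4, 7, 10], [5, 6, 9], [8, 13], [11, 12]]


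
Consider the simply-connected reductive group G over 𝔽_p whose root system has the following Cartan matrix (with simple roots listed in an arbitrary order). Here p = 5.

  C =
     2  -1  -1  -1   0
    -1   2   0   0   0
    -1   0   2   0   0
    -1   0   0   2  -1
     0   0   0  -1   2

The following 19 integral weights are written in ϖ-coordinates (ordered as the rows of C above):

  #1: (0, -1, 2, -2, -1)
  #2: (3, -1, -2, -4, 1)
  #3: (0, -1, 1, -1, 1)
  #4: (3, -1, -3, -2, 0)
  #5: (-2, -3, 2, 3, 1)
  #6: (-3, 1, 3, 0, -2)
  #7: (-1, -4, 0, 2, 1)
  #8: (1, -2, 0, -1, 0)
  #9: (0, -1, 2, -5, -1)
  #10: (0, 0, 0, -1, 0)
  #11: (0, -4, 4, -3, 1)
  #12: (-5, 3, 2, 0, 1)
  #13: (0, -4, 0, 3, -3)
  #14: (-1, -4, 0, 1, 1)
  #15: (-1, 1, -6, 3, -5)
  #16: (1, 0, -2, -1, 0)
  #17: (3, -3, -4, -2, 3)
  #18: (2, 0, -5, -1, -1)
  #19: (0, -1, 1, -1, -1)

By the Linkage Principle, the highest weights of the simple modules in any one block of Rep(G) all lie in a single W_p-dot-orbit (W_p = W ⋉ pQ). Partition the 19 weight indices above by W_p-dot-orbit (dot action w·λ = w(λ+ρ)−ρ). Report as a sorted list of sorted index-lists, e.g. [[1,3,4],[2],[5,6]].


D_5 Cartan matrix, 5 simple roots permuted; ρ=(1,1,1,1,1).

Ā_5 reps of the 19 weights (D_5, coords as presented):

  λ_1 → (0, 0, 3, 0, 1);  λ_2 → (0, 0, 1, 1, 1);  λ_3 → (0, 0, 2, 1, 1);  λ_4 → (1, 0, 2, 0, 0);  λ_5 → (0, 0, 1, 1, 1);  λ_6 → (0, 0, 2, 1, 1);  λ_7 → (0, 0, 2, 1, 1);  λ_8 → (1, 1, 1, 0, 1);  λ_9 → (0, 0, 3, 0, 1);  λ_10 → (1, 1, 1, 0, 1);  λ_11 → (0, 1, 1, 1, 1);  λ_12 → (0, 0, 1, 1, 1);  λ_13 → (0, 1, 1, 1, 1);  λ_14 → (0, 0, 2, 1, 1);  λ_15 → (0, 0, 3, 0, 1);  λ_16 → (1, 1, 1, 0, 1);  λ_17 → (0, 0, 1, 1, 1);  λ_18 → (0, 0, 3, 0, 1);  λ_19 → (1, 0, 2, 0, 0)

Grouping the 19 weights by Ā_5-representative: 6 linkage classes.

[[1, 9, 15, 18], [2, 5, 12, 17], [3, 6, 7, 14], [4, 19], [8, 10, 16], [11, 13]]


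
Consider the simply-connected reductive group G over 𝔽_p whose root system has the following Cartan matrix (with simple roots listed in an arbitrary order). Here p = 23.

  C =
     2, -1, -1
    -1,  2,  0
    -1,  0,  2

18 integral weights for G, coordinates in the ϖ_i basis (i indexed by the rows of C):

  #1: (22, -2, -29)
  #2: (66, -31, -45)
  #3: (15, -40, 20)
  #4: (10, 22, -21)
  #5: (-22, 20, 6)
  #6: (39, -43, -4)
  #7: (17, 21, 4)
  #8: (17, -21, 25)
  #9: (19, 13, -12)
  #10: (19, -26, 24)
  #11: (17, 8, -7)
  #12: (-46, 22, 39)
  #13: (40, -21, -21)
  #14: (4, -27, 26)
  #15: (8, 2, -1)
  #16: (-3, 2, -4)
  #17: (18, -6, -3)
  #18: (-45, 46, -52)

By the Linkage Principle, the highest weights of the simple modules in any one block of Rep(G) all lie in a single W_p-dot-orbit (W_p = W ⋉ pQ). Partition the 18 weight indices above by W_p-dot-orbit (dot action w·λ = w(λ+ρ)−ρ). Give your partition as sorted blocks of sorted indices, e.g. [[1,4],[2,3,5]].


A_3 Cartan matrix, 3 simple roots permuted; ρ=(1,1,1).

λ_j+ρ reflected into Ā_23 (⟨·,θ^∨⟩≤23); 3-tuples as given:

  λ_1+ρ ↦ (1, 0, 17) · λ_2+ρ ↦ (7, 0, 14) · λ_3+ρ ↦ (7, 0, 14) · λ_4+ρ ↦ (9, 3, 0) · λ_5+ρ ↦ (7, 0, 14) · λ_6+ρ ↦ (14, 4, 3) · λ_7+ρ ↦ (1, 0, 17) · λ_8+ρ ↦ (1, 2, 2) · λ_9+ρ ↦ (9, 3, 0) · λ_10+ρ ↦ (1, 2, 2) · λ_11+ρ ↦ (12, 5, 2) · λ_12+ρ ↦ (1, 0, 17) · λ_13+ρ ↦ (1, 2, 2) · λ_14+ρ ↦ (14, 4, 3) · λ_15+ρ ↦ (9, 3, 0) · λ_16+ρ ↦ (1, 2, 2) · λ_17+ρ ↦ (12, 5, 2) · λ_18+ρ ↦ (1, 2, 2)

These 18 weights hit 6 W_23-dot-orbits; sizes (3, 3, 3, 2, 5, 2):

[[1, 7, 12], [2, 3, 5], [4, 9, 15], [6, 14], [8, 10, 13, 16, 18], [11, 17]]


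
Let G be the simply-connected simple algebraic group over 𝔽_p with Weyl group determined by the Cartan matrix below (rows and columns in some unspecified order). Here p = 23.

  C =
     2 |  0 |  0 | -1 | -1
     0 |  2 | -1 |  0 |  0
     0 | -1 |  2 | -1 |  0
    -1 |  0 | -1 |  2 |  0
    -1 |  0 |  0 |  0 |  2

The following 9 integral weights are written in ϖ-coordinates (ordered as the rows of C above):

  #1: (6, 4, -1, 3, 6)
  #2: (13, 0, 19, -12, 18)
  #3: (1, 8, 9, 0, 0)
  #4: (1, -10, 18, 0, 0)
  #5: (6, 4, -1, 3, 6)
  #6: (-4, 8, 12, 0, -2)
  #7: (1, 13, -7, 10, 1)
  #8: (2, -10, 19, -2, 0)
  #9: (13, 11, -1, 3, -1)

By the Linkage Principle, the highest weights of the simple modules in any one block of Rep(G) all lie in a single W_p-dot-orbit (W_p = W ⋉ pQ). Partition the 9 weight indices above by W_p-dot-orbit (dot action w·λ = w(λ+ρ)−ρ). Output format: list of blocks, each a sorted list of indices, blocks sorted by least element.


A_5 Cartan matrix, 5 simple roots permuted; ρ=(1,1,1,1,1).

Folding the 9 weights λ_j+ρ into Ā_23 (reps in the given 5-coord order):

  λ_1+ρ ↦ (7, 5, 0, 4, 7)
  λ_2+ρ ↦ (2, 9, 10, 1, 1)
  λ_3+ρ ↦ (2, 9, 10, 1, 1)
  λ_4+ρ ↦ (2, 9, 10, 1, 1)
  λ_5+ρ ↦ (7, 5, 0, 4, 7)
  λ_6+ρ ↦ (2, 9, 10, 1, 1)
  λ_7+ρ ↦ (2, 8, 6, 5, 2)
  λ_8+ρ ↦ (2, 9, 10, 1, 1)
  λ_9+ρ ↦ (7, 5, 0, 4, 7)

Partition of {1..9} into 3 W_23-dot-orbits:

[[1, 5, 9], [2, 3, 4, 6, 8], [7]]


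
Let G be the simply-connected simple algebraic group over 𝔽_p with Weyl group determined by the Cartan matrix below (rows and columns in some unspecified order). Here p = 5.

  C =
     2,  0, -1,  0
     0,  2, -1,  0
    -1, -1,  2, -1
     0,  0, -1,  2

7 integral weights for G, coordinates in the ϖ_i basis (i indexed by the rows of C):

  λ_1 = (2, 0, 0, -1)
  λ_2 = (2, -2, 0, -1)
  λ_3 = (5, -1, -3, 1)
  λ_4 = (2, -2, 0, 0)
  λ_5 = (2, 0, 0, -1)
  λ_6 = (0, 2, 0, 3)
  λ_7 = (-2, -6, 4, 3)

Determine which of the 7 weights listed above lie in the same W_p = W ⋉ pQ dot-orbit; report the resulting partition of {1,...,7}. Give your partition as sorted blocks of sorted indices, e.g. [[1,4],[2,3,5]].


D_4 Cartan matrix, 4 simple roots permuted; ρ=(1,1,1,1).

Alcove-folded reps (p=5, 7 weights, presented ϖ-order):

  1: (3, 1, 0, 0)
  2: (3, 1, 0, 0)
  3: (3, 1, 0, 1)
  4: (3, 1, 0, 1)
  5: (3, 1, 0, 0)
  6: (3, 1, 0, 0)
  7: (3, 1, 0, 0)

The 7 indices split into 2 linkage classes (same alcove rep ⇔ same W_5-dot-orbit):

[[1, 2, 5, 6, 7], [3, 4]]


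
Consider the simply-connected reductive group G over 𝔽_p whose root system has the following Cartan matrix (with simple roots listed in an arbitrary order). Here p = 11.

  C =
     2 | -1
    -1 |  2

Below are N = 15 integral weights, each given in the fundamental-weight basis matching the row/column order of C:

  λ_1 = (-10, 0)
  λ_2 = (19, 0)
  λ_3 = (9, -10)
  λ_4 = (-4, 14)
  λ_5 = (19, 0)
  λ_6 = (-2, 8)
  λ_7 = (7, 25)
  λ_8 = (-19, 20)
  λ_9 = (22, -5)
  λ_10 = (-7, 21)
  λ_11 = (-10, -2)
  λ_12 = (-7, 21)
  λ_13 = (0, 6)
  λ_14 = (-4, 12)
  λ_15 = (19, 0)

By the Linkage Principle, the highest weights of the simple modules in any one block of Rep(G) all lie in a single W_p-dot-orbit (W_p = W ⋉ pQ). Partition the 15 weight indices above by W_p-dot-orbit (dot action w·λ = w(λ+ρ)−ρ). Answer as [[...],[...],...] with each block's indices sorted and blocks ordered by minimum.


Dynkin diagram of C (from the 2 off-diagonal −1 entries): A_2.

Ā_11 reps of the 15 weights (A_2, coords as presented):

    [1] (1, 8)
    [2] (1, 9)
    [3] (1, 9)
    [4] (1, 7)
    [5] (1, 9)
    [6] (1, 8)
    [7] (1, 7)
    [8] (1, 7)
    [9] (1, 7)
    [10] (5, 0)
    [11] (1, 9)
    [12] (5, 0)
    [13] (1, 7)
    [14] (1, 8)
    [15] (1, 9)

These 15 weights hit 4 W_11-dot-orbits; sizes (3, 5, 5, 2):

[[1, 6, 14], [2, 3, 5, 11, 15], [4, 7, 8, 9, 13], [10, 12]]


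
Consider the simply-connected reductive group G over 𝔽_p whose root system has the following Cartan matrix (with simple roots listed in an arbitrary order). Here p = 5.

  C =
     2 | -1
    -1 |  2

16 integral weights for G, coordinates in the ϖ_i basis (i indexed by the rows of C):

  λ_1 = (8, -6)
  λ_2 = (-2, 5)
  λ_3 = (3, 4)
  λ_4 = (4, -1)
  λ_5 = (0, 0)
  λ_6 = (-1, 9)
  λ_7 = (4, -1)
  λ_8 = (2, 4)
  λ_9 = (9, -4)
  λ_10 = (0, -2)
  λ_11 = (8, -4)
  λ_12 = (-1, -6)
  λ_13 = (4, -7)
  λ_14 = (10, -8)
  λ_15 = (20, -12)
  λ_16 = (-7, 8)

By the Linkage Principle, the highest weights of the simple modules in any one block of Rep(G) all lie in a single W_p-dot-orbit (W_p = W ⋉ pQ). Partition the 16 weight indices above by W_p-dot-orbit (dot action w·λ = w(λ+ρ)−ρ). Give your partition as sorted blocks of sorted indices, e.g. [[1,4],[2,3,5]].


C ↔ A_2 under row/col permutation; |W(A_2)| = 6.

Alcove-folded reps (p=5, 16 weights, presented ϖ-order):

  1: (0, 1);  2: (0, 4);  3: (0, 1);  4: (5, 0);  5: (1, 1);  6: (5, 0);  7: (5, 0);  8: (0, 2);  9: (0, 2);  10: (0, 1);  11: (1, 1);  12: (5, 0);  13: (0, 4);  14: (1, 1);  15: (0, 1);  16: (1, 1)

Grouping the 16 weights by Ā_5-representative: 5 linkage classes.

[[1, 3, 10, 15], [2, 13], [4, 6, 7, 12], [5, 11, 14, 16], [8, 9]]


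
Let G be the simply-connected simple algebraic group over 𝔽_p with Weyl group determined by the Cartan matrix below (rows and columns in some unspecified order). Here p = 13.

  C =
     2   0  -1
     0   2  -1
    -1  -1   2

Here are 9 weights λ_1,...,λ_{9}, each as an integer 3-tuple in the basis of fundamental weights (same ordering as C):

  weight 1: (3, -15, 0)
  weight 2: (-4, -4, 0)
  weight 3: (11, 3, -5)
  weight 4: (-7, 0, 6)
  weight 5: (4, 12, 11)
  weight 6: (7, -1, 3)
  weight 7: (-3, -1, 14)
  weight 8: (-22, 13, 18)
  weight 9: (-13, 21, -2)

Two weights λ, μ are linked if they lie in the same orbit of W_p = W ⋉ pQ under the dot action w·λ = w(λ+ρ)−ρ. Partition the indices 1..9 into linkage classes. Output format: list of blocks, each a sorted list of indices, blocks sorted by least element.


Type A_3, rank 3, |W|=24; reorder rows/cols to standard.

Each λ_j+ρ reduced to Ā_13; 3-tuples below use C's row order:

  λ_1+ρ ↦ (8, 0, 4);  λ_2+ρ ↦ (2, 2, 1);  λ_3+ρ ↦ (8, 0, 4);  λ_4+ρ ↦ (6, 1, 1);  λ_5+ρ ↦ (8, 0, 4);  λ_6+ρ ↦ (8, 0, 4);  λ_7+ρ ↦ (0, 2, 11);  λ_8+ρ ↦ (6, 1, 1);  λ_9+ρ ↦ (8, 0, 4)

Linkage partition of the 9 weights (4 classes, p=13):

[[1, 3, 5, 6, 9], [2], [4, 8], [7]]


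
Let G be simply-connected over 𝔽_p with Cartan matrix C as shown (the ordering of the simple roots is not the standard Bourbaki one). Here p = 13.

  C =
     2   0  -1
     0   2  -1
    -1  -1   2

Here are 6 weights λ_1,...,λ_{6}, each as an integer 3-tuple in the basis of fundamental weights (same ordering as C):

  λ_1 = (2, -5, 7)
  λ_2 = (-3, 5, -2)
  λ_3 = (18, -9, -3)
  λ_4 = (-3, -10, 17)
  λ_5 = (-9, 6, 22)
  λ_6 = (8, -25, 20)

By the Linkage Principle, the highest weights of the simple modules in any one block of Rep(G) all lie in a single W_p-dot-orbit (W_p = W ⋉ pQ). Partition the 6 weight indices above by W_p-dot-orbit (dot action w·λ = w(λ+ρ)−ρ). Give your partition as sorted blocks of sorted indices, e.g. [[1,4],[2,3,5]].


Dynkin diagram of C (from the 4 off-diagonal −1 entries): A_3.

Alcove-folded reps (p=13, 6 weights, presented ϖ-order):

  λ_1+ρ ↦ (3, 4, 4) · λ_2+ρ ↦ (1, 3, 2) · λ_3+ρ ↦ (3, 4, 4) · λ_4+ρ ↦ (3, 4, 4) · λ_5+ρ ↦ (3, 4, 4) · λ_6+ρ ↦ (3, 4, 4)

2 distinct reps among the 6 weights ⇒ 2 W_13-linkage classes:

[[1, 3, 4, 5, 6], [2]]


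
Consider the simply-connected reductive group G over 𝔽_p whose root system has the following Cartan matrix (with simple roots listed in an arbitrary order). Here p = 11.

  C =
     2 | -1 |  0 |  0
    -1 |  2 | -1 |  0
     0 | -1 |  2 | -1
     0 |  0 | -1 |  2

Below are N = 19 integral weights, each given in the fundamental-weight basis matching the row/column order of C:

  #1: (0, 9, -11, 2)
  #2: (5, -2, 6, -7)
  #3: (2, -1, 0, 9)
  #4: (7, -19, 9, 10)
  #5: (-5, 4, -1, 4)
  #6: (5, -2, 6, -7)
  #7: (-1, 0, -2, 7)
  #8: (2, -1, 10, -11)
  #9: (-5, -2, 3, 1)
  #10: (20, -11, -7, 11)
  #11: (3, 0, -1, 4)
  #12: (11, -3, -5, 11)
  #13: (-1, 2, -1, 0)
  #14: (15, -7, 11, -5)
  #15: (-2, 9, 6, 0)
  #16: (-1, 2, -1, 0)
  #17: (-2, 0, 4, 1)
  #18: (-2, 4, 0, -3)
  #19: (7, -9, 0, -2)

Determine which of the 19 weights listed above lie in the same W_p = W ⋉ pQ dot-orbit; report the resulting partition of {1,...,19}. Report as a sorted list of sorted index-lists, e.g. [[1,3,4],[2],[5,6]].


A_4 Cartan matrix, 4 simple roots permuted; ρ=(1,1,1,1).

Alcove-folded reps (p=11, 19 weights, presented ϖ-order):

  [1] (1, 0, 3, 7) · [2] (4, 1, 0, 5) · [3] (0, 0, 1, 7) · [4] (0, 0, 1, 7) · [5] (4, 1, 0, 5) · [6] (4, 1, 0, 5) · [7] (0, 0, 1, 7) · [8] (0, 0, 1, 7) · [9] (1, 3, 1, 1) · [10] (4, 1, 0, 5) · [11] (4, 1, 0, 5) · [12] (1, 3, 1, 1) · [13] (0, 3, 0, 1) · [14] (1, 0, 5, 2) · [15] (1, 3, 1, 1) · [16] (0, 3, 0, 1) · [17] (1, 0, 5, 2) · [18] (1, 3, 1, 1) · [19] (0, 0, 1, 7)

Partition of {1..19} into 6 W_11-dot-orbits:

[[1], [2, 5, 6, 10, 11], [3, 4, 7, 8, 19], [9, 12, 15, 18], [13, 16], [14, 17]]


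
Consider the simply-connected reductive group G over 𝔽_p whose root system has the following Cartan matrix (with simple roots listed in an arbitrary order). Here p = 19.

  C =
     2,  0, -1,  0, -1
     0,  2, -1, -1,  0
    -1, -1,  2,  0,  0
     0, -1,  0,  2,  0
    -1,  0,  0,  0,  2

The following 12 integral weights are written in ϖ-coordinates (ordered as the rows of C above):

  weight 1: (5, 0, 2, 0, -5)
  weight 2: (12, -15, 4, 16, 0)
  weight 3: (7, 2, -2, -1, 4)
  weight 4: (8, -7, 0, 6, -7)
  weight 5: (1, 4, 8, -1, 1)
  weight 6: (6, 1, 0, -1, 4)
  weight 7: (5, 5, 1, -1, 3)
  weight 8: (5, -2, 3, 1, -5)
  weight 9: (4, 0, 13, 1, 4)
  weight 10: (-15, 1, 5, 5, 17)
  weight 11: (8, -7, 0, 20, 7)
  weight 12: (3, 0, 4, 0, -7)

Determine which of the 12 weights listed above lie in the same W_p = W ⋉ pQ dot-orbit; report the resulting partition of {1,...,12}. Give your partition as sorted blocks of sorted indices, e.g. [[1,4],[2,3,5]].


C ↔ A_5 under row/col permutation; |W(A_5)| = 720.

λ_j+ρ reflected into Ā_19 (⟨·,θ^∨⟩≤19); 5-tuples as given:

  λ_1+ρ ↦ (2, 1, 3, 1, 4);  λ_2+ρ ↦ (2, 5, 9, 0, 2);  λ_3+ρ ↦ (7, 2, 1, 0, 5);  λ_4+ρ ↦ (2, 1, 3, 1, 4);  λ_5+ρ ↦ (2, 5, 9, 0, 2);  λ_6+ρ ↦ (7, 2, 1, 0, 5);  λ_7+ρ ↦ (6, 6, 2, 0, 4);  λ_8+ρ ↦ (2, 1, 3, 1, 4);  λ_9+ρ ↦ (2, 5, 9, 0, 2);  λ_10+ρ ↦ (6, 6, 2, 0, 4);  λ_11+ρ ↦ (2, 1, 3, 1, 4);  λ_12+ρ ↦ (2, 1, 3, 1, 4)

Partition of {1..12} into 4 W_19-dot-orbits:

[[1, 4, 8, 11, 12], [2, 5, 9], [3, 6], [7, 10]]


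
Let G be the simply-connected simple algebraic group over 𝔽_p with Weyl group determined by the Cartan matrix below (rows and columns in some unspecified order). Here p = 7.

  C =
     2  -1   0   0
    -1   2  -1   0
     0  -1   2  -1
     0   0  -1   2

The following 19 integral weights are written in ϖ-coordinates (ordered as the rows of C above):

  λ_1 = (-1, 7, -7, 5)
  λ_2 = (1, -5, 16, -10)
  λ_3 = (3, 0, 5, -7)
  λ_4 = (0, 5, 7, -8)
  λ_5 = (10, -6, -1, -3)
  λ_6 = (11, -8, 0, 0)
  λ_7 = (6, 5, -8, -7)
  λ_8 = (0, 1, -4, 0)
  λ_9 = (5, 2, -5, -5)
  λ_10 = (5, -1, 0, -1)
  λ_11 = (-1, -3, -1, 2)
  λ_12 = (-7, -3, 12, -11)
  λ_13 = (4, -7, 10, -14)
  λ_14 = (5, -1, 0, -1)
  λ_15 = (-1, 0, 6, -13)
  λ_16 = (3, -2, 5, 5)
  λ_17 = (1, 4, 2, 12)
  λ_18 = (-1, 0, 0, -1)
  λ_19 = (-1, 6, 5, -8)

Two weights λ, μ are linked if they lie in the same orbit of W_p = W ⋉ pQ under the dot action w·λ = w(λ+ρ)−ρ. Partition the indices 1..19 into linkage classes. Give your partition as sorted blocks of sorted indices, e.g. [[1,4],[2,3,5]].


Root system A_4: the 4×4 matrix C matches after relabeling.

W_7-reps of the 19 weights in Ā_7 (same 4-coord order as C):

  λ_1 → (0, 1, 5, 0);  λ_2 → (1, 3, 1, 1);  λ_3 → (0, 1, 0, 2);  λ_4 → (6, 0, 1, 0);  λ_5 → (0, 2, 0, 1);  λ_6 → (0, 1, 1, 0);  λ_7 → (6, 0, 1, 0);  λ_8 → (0, 1, 0, 2);  λ_9 → (1, 3, 1, 1);  λ_10 → (6, 0, 1, 0);  λ_11 → (0, 2, 0, 1);  λ_12 → (1, 3, 1, 1);  λ_13 → (1, 3, 1, 1);  λ_14 → (6, 0, 1, 0);  λ_15 → (0, 1, 0, 2);  λ_16 → (1, 3, 1, 1);  λ_17 → (0, 2, 0, 1);  λ_18 → (0, 1, 1, 0);  λ_19 → (6, 0, 1, 0)

The 19 indices split into 6 linkage classes (same alcove rep ⇔ same W_7-dot-orbit):

[[1], [2, 9, 12, 13, 16], [3, 8, 15], [4, 7, 10, 14, 19], [5, 11, 17], [6, 18]]


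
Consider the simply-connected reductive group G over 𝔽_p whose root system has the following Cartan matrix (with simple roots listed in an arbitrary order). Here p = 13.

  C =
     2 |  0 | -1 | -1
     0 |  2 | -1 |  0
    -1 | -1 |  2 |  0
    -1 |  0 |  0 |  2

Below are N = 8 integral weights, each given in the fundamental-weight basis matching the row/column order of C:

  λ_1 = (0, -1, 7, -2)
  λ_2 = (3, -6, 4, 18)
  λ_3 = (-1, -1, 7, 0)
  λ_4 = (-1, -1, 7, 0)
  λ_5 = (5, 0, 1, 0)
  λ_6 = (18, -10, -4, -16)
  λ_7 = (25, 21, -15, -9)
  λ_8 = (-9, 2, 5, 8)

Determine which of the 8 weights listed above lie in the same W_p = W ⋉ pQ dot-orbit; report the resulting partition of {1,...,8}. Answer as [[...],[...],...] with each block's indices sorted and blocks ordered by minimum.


Cartan matrix: type A_4 (|W|=120); un-permuting the 4 rows.

Folding the 8 weights λ_j+ρ into Ā_13 (reps in the given 4-coord order):

    λ_1+ρ ↦ (0, 0, 8, 1)
    λ_2+ρ ↦ (4, 0, 4, 2)
    λ_3+ρ ↦ (0, 0, 8, 1)
    λ_4+ρ ↦ (0, 0, 8, 1)
    λ_5+ρ ↦ (6, 1, 2, 1)
    λ_6+ρ ↦ (6, 1, 2, 1)
    λ_7+ρ ↦ (0, 0, 8, 1)
    λ_8+ρ ↦ (6, 1, 2, 1)

3 distinct reps among the 8 weights ⇒ 3 W_13-linkage classes:

[[1, 3, 4, 7], [2], [5, 6, 8]]


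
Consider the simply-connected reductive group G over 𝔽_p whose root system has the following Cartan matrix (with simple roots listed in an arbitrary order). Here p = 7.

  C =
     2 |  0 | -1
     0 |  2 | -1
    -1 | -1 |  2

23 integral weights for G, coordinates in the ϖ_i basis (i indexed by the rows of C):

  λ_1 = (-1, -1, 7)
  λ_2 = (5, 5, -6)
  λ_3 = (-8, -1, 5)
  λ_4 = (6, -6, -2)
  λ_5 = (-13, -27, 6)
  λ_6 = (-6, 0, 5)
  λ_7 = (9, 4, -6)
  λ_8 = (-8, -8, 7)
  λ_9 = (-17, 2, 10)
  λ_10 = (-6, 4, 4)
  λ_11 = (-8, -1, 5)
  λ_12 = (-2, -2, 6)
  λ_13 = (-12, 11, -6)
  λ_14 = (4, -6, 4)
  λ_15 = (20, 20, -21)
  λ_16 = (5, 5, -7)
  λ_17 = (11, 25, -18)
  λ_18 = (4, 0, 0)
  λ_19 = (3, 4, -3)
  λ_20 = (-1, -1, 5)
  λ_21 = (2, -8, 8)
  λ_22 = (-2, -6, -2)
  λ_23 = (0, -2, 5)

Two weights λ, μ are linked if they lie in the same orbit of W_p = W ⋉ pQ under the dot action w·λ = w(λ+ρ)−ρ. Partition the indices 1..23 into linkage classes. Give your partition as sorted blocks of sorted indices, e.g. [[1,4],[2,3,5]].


Root system A_3: the 3×3 matrix C matches after relabeling.

Folding the 23 weights λ_j+ρ into Ā_7 (reps in the given 3-coord order):

  λ_1 → (0, 0, 6) · λ_2 → (1, 1, 5) · λ_3 → (6, 1, 0) · λ_4 → (1, 1, 5) · λ_5 → (2, 2, 0) · λ_6 → (5, 1, 1) · λ_7 → (2, 3, 2) · λ_8 → (0, 0, 6) · λ_9 → (2, 3, 2) · λ_10 → (2, 2, 0) · λ_11 → (6, 1, 0) · λ_12 → (1, 1, 5) · λ_13 → (2, 3, 2) · λ_14 → (2, 2, 0) · λ_15 → (0, 0, 6) · λ_16 → (0, 0, 6) · λ_17 → (2, 2, 0) · λ_18 → (5, 1, 1) · λ_19 → (2, 3, 2) · λ_20 → (0, 0, 6) · λ_21 → (2, 2, 0) · λ_22 → (5, 1, 1) · λ_23 → (1, 1, 5)

These 23 weights hit 6 W_7-dot-orbits; sizes (5, 4, 2, 5, 3, 4):

[[1, 8, 15, 16, 20], [2, 4, 12, 23], [3, 11], [5, 10, 14, 17, 21], [6, 18, 22], [7, 9, 13, 19]]


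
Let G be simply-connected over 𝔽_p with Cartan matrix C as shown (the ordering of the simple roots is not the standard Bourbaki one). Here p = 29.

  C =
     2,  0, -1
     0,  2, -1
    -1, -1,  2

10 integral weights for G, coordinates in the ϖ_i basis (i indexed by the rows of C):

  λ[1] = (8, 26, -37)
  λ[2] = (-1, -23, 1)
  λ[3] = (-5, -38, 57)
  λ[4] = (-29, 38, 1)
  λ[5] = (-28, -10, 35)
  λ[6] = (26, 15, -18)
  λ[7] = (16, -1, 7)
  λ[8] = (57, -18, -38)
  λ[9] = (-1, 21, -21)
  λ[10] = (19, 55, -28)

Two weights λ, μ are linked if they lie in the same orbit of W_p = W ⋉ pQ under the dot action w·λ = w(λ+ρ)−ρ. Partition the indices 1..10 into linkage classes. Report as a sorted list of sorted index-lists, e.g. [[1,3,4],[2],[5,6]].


A_3 Cartan matrix, 3 simple roots permuted; ρ=(1,1,1).

W_29-reps of the 10 weights in Ā_29 (same 3-coord order as C):

    [1] (20, 2, 0)
    [2] (20, 2, 0)
    [3] (17, 0, 8)
    [4] (10, 1, 16)
    [5] (20, 2, 0)
    [6] (10, 1, 16)
    [7] (17, 0, 8)
    [8] (17, 0, 8)
    [9] (20, 2, 0)
    [10] (20, 2, 0)

Grouping the 10 weights by Ā_29-representative: 3 linkage classes.

[[1, 2, 5, 9, 10], [3, 7, 8], [4, 6]]


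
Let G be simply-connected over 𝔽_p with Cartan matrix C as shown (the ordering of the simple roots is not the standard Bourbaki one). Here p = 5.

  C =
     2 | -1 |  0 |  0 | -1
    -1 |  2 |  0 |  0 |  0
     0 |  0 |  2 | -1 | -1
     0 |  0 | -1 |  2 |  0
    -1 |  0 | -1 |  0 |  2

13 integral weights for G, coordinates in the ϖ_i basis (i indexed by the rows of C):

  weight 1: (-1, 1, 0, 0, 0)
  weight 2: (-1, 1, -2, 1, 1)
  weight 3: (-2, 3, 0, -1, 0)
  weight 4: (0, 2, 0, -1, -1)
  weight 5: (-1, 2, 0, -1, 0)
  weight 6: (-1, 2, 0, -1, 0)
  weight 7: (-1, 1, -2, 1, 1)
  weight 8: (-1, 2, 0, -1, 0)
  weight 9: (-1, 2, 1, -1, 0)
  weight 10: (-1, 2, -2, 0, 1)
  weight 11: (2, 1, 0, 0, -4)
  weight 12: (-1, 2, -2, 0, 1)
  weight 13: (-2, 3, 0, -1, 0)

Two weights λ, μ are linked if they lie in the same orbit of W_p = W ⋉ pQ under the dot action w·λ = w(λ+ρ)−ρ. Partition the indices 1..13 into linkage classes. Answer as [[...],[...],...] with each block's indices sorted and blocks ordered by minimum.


Dynkin diagram of C (from the 8 off-diagonal −1 entries): A_5.

λ_j+ρ reflected into Ā_5 (⟨·,θ^∨⟩≤5); 5-tuples as given:

    1: (0, 2, 1, 1, 1)
    2: (0, 2, 1, 1, 1)
    3: (1, 3, 1, 0, 0)
    4: (1, 3, 1, 0, 0)
    5: (0, 3, 1, 0, 1)
    6: (0, 3, 1, 0, 1)
    7: (0, 2, 1, 1, 1)
    8: (0, 3, 1, 0, 1)
    9: (0, 2, 1, 1, 1)
    10: (0, 3, 1, 0, 1)
    11: (0, 2, 1, 1, 1)
    12: (0, 3, 1, 0, 1)
    13: (1, 3, 1, 0, 0)

Grouping the 13 weights by Ā_5-representative: 3 linkage classes.

[[1, 2, 7, 9, 11], [3, 4, 13], [5, 6, 8, 10, 12]]


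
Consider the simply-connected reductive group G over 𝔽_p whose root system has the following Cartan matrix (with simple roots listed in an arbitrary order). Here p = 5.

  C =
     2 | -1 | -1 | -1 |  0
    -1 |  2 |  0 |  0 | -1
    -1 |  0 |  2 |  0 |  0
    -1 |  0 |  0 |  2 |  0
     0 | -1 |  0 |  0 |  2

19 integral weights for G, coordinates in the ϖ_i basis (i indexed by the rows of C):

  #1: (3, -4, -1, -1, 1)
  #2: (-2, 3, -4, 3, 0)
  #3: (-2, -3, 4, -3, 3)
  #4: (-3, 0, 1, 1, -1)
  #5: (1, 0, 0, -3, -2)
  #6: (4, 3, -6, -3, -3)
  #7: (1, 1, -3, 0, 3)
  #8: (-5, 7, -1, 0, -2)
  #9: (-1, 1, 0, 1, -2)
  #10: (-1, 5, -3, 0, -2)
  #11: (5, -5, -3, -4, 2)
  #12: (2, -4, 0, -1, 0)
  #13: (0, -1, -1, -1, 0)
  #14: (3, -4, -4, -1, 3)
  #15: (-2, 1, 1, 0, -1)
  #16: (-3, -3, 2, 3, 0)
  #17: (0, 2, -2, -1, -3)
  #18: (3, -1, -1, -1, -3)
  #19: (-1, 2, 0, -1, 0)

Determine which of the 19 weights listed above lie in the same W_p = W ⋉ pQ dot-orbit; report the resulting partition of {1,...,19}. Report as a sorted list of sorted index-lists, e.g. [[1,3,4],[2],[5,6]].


D_5 Cartan matrix, 5 simple roots permuted; ρ=(1,1,1,1,1).

λ_j+ρ reflected into Ā_5 (⟨·,θ^∨⟩≤5); 5-tuples as given:

    1: (1, 0, 0, 0, 1)
    2: (0, 1, 1, 0, 2)
    3: (0, 0, 1, 2, 1)
    4: (1, 0, 0, 0, 1)
    5: (0, 0, 1, 2, 1)
    6: (0, 0, 1, 2, 2)
    7: (0, 0, 1, 2, 1)
    8: (0, 1, 1, 0, 2)
    9: (0, 0, 1, 2, 1)
    10: (0, 0, 1, 0, 1)
    11: (1, 1, 1, 0, 0)
    12: (0, 1, 1, 0, 2)
    13: (1, 0, 0, 0, 1)
    14: (0, 0, 1, 2, 1)
    15: (1, 1, 1, 0, 0)
    16: (0, 1, 1, 0, 2)
    17: (0, 1, 1, 0, 2)
    18: (1, 0, 0, 0, 1)
    19: (0, 0, 1, 0, 1)

These 19 weights hit 6 W_5-dot-orbits; sizes (4, 5, 5, 1, 2, 2):

[[1, 4, 13, 18], [2, 8, 12, 16, 17], [3, 5, 7, 9, 14], [6], [10, 19], [11, 15]]


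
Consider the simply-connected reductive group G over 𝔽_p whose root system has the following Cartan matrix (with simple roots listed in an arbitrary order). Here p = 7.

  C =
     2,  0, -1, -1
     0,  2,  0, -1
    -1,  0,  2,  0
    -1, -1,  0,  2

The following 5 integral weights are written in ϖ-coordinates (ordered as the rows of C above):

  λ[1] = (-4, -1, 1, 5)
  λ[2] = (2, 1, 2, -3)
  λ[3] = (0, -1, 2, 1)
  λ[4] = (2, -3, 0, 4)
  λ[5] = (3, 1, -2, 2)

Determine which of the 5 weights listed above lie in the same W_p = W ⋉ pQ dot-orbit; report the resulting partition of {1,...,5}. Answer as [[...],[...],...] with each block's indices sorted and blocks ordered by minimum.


Root system A_4: the 4×4 matrix C matches after relabeling.

Each λ_j+ρ reduced to Ā_7; 4-tuples below use C's row order:

  λ_1 → (2, 0, 1, 3);  λ_2 → (1, 0, 3, 2);  λ_3 → (1, 0, 3, 2);  λ_4 → (2, 0, 1, 3);  λ_5 → (2, 0, 1, 3)

2 distinct reps among the 5 weights ⇒ 2 W_7-linkage classes:

[[1, 4, 5], [2, 3]]


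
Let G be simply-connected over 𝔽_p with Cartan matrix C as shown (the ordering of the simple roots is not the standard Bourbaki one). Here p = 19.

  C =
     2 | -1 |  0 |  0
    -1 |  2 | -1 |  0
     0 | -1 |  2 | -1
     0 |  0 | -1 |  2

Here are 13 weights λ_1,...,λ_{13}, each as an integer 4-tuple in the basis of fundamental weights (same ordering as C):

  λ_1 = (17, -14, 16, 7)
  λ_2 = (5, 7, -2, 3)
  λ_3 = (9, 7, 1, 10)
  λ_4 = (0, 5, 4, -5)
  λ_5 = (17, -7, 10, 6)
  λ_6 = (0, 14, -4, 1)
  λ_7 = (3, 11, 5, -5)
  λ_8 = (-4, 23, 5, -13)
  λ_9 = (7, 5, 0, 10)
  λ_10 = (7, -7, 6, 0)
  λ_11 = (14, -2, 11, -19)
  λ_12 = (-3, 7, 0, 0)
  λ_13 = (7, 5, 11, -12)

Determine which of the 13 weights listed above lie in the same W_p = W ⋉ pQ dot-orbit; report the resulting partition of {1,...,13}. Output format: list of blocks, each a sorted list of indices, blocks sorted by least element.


Cartan matrix: type A_4 (|W|=120); un-permuting the 4 rows.

Each λ_j+ρ reduced to Ā_19; 4-tuples below use C's row order:

  λ_1 → (6, 7, 1, 3)
  λ_2 → (6, 7, 1, 3)
  λ_3 → (2, 6, 1, 1)
  λ_4 → (1, 6, 1, 4)
  λ_5 → (1, 6, 1, 4)
  λ_6 → (1, 12, 2, 1)
  λ_7 → (1, 12, 2, 1)
  λ_8 → (6, 7, 1, 3)
  λ_9 → (1, 6, 1, 4)
  λ_10 → (2, 6, 1, 1)
  λ_11 → (1, 6, 1, 4)
  λ_12 → (2, 6, 1, 1)
  λ_13 → (1, 6, 1, 4)

These 13 weights hit 4 W_19-dot-orbits; sizes (3, 3, 5, 2):

[[1, 2, 8], [3, 10, 12], [4, 5, 9, 11, 13], [6, 7]]


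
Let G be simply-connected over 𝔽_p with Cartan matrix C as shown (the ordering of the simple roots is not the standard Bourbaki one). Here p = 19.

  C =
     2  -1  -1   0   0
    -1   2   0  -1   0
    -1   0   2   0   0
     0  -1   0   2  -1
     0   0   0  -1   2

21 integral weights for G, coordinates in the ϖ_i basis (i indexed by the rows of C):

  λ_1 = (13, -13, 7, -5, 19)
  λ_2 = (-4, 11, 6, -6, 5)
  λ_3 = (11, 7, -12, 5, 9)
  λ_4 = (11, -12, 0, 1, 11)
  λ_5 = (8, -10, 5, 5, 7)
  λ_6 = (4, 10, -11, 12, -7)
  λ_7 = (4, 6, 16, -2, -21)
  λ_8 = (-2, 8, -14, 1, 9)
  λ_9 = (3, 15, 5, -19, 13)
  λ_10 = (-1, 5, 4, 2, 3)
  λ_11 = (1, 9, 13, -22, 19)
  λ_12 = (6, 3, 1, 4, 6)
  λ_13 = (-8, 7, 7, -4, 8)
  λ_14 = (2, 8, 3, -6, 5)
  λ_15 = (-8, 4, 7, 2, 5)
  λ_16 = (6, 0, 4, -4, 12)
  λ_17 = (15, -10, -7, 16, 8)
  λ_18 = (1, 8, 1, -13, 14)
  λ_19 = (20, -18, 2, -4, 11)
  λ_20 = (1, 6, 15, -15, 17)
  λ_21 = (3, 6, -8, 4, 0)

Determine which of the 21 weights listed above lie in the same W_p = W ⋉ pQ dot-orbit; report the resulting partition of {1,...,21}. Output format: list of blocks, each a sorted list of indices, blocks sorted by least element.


Dynkin diagram of C (from the 8 off-diagonal −1 entries): A_5.

Folding the 21 weights λ_j+ρ into Ā_19 (reps in the given 5-coord order):

    1: (1, 2, 1, 9, 3)
    2: (3, 4, 4, 5, 1)
    3: (5, 2, 1, 1, 6)
    4: (1, 2, 1, 9, 3)
    5: (0, 6, 5, 3, 4)
    6: (0, 6, 5, 3, 4)
    7: (7, 2, 1, 3, 5)
    8: (7, 2, 1, 3, 5)
    9: (1, 2, 1, 9, 3)
    10: (0, 6, 5, 3, 4)
    11: (7, 2, 1, 3, 5)
    12: (3, 4, 4, 5, 1)
    13: (5, 2, 1, 1, 6)
    14: (3, 4, 4, 5, 1)
    15: (5, 2, 1, 1, 6)
    16: (5, 2, 1, 1, 6)
    17: (7, 2, 1, 3, 5)
    18: (1, 2, 1, 9, 3)
    19: (1, 2, 1, 9, 3)
    20: (5, 2, 1, 1, 6)
    21: (3, 4, 4, 5, 1)

Partition of {1..21} into 5 W_19-dot-orbits:

[[1, 4, 9, 18, 19], [2, 12, 14, 21], [3, 13, 15, 16, 20], [5, 6, 10], [7, 8, 11, 17]]


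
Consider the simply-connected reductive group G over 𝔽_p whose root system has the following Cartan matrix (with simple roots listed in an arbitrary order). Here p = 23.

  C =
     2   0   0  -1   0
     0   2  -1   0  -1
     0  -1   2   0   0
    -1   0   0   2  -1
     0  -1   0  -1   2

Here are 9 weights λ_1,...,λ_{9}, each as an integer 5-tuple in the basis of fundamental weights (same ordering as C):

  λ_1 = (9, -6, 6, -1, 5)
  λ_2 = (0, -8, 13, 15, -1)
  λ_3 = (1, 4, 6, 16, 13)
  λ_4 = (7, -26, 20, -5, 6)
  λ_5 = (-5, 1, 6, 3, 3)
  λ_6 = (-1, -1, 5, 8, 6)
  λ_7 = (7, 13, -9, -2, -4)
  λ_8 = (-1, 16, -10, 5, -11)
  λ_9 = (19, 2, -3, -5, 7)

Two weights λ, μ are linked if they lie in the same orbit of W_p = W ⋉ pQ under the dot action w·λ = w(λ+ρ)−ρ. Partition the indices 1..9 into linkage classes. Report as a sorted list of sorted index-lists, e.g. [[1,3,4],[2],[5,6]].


A_5 Cartan matrix, 5 simple roots permuted; ρ=(1,1,1,1,1).

λ_j+ρ reflected into Ā_23 (⟨·,θ^∨⟩≤23); 5-tuples as given:

  λ_1+ρ ↦ (10, 5, 2, 0, 1) · λ_2+ρ ↦ (0, 0, 6, 9, 7) · λ_3+ρ ↦ (4, 2, 8, 3, 1) · λ_4+ρ ↦ (12, 1, 1, 4, 3) · λ_5+ρ ↦ (4, 2, 7, 0, 4) · λ_6+ρ ↦ (0, 0, 6, 9, 7) · λ_7+ρ ↦ (4, 2, 8, 3, 1) · λ_8+ρ ↦ (4, 2, 7, 0, 4) · λ_9+ρ ↦ (12, 1, 1, 4, 3)

These 9 weights hit 5 W_23-dot-orbits; sizes (1, 2, 2, 2, 2):

[[1], [2, 6], [3, 7], [4, 9], [5, 8]]


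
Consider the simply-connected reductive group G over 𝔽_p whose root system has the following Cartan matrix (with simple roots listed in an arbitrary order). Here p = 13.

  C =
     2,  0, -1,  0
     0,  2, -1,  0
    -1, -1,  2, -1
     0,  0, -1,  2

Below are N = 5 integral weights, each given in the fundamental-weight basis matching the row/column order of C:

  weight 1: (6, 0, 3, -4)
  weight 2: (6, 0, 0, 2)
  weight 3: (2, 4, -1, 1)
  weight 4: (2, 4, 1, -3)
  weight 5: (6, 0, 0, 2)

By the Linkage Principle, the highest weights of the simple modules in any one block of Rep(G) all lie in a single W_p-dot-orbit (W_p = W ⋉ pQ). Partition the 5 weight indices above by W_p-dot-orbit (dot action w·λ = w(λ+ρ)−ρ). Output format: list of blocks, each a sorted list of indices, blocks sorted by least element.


Root system D_4: the 4×4 matrix C matches after relabeling.

λ_j+ρ reflected into Ā_13 (⟨·,θ^∨⟩≤13); 4-tuples as given:

  1: (7, 1, 1, 3)
  2: (7, 1, 1, 3)
  3: (3, 5, 0, 2)
  4: (3, 5, 0, 2)
  5: (7, 1, 1, 3)

The 5 indices split into 2 linkage classes (same alcove rep ⇔ same W_13-dot-orbit):

[[1, 2, 5], [3, 4]]


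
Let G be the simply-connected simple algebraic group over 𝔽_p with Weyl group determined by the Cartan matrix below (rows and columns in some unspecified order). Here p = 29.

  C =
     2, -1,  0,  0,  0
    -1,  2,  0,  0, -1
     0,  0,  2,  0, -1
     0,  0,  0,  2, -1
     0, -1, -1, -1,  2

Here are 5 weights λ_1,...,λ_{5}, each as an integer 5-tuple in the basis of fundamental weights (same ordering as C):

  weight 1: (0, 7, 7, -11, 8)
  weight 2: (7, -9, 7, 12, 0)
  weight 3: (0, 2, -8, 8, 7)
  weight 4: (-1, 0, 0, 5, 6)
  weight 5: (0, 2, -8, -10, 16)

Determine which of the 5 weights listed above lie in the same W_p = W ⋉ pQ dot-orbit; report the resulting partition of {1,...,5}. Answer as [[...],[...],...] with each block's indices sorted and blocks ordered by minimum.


Cartan matrix: type D_5 (|W|=1920); un-permuting the 5 rows.

Folding the 5 weights λ_j+ρ into Ā_29 (reps in the given 5-coord order):

  1: (1, 3, 7, 9, 1)
  2: (0, 1, 1, 6, 7)
  3: (1, 3, 7, 9, 1)
  4: (0, 1, 1, 6, 7)
  5: (1, 3, 7, 9, 1)

Partition of {1..5} into 2 W_29-dot-orbits:

[[1, 3, 5], [2, 4]]


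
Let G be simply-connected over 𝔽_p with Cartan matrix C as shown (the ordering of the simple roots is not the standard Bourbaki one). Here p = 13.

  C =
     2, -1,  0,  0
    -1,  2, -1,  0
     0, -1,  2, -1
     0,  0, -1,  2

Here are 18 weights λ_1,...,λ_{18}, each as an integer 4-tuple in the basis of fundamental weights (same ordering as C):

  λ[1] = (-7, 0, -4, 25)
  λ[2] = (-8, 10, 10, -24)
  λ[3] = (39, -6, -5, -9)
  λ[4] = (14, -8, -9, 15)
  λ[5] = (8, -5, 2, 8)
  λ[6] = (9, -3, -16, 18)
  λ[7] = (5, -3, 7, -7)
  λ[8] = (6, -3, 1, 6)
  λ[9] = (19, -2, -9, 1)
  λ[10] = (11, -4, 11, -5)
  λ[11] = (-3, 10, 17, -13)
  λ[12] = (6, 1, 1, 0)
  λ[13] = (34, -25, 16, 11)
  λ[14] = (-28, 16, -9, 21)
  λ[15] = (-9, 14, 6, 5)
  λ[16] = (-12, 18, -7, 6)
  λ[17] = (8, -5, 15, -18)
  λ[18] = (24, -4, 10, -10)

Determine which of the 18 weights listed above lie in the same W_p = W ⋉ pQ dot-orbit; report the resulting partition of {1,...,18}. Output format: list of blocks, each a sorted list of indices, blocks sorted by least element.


Root system A_4: the 4×4 matrix C matches after relabeling.

W_13-reps of the 18 weights in Ā_13 (same 4-coord order as C):

  λ_1 → (1, 5, 5, 0);  λ_2 → (7, 2, 2, 1);  λ_3 → (1, 3, 1, 4);  λ_4 → (1, 5, 5, 0);  λ_5 → (1, 3, 1, 4);  λ_6 → (1, 6, 2, 2);  λ_7 → (4, 2, 0, 6);  λ_8 → (4, 2, 0, 6);  λ_9 → (4, 2, 0, 6);  λ_10 → (1, 3, 1, 4);  λ_11 → (7, 2, 2, 1);  λ_12 → (7, 2, 2, 1);  λ_13 → (7, 2, 2, 1);  λ_14 → (1, 3, 1, 4);  λ_15 → (4, 2, 0, 6);  λ_16 → (4, 2, 0, 6);  λ_17 → (1, 3, 1, 4);  λ_18 → (7, 2, 2, 1)

Partition of {1..18} into 5 W_13-dot-orbits:

[[1, 4], [2, 11, 12, 13, 18], [3, 5, 10, 14, 17], [6], [7, 8, 9, 15, 16]]
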